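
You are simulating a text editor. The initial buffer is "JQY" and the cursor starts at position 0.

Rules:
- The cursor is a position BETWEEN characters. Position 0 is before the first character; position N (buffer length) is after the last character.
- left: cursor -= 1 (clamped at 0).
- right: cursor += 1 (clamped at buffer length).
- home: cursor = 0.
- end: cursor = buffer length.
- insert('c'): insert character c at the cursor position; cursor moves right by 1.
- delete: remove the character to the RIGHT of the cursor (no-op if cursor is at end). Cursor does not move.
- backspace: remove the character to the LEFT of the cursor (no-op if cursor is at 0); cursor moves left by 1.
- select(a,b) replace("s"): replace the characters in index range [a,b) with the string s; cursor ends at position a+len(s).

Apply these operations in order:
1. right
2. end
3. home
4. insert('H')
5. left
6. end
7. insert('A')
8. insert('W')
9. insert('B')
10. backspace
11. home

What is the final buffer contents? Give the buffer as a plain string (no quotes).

Answer: HJQYAW

Derivation:
After op 1 (right): buf='JQY' cursor=1
After op 2 (end): buf='JQY' cursor=3
After op 3 (home): buf='JQY' cursor=0
After op 4 (insert('H')): buf='HJQY' cursor=1
After op 5 (left): buf='HJQY' cursor=0
After op 6 (end): buf='HJQY' cursor=4
After op 7 (insert('A')): buf='HJQYA' cursor=5
After op 8 (insert('W')): buf='HJQYAW' cursor=6
After op 9 (insert('B')): buf='HJQYAWB' cursor=7
After op 10 (backspace): buf='HJQYAW' cursor=6
After op 11 (home): buf='HJQYAW' cursor=0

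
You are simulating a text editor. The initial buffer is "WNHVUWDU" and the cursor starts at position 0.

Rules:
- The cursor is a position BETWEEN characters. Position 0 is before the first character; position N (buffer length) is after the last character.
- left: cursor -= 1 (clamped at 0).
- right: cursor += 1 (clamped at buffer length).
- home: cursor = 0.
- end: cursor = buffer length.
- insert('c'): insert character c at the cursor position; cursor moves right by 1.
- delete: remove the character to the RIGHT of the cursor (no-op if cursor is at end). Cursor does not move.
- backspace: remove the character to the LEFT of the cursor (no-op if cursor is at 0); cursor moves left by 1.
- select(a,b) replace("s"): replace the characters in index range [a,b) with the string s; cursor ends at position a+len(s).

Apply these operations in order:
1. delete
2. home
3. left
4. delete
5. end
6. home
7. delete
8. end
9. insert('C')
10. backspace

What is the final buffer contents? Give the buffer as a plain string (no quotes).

After op 1 (delete): buf='NHVUWDU' cursor=0
After op 2 (home): buf='NHVUWDU' cursor=0
After op 3 (left): buf='NHVUWDU' cursor=0
After op 4 (delete): buf='HVUWDU' cursor=0
After op 5 (end): buf='HVUWDU' cursor=6
After op 6 (home): buf='HVUWDU' cursor=0
After op 7 (delete): buf='VUWDU' cursor=0
After op 8 (end): buf='VUWDU' cursor=5
After op 9 (insert('C')): buf='VUWDUC' cursor=6
After op 10 (backspace): buf='VUWDU' cursor=5

Answer: VUWDU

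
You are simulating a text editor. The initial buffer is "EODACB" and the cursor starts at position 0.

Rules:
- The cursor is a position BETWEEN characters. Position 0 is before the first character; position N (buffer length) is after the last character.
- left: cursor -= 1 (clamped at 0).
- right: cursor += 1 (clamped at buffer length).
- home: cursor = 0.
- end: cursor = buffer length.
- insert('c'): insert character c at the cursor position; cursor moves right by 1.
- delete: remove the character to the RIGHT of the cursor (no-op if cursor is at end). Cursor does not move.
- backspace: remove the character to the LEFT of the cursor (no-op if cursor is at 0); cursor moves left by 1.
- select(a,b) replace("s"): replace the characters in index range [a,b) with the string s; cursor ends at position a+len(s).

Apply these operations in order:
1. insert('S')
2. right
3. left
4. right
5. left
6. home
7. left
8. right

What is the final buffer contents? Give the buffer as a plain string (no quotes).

Answer: SEODACB

Derivation:
After op 1 (insert('S')): buf='SEODACB' cursor=1
After op 2 (right): buf='SEODACB' cursor=2
After op 3 (left): buf='SEODACB' cursor=1
After op 4 (right): buf='SEODACB' cursor=2
After op 5 (left): buf='SEODACB' cursor=1
After op 6 (home): buf='SEODACB' cursor=0
After op 7 (left): buf='SEODACB' cursor=0
After op 8 (right): buf='SEODACB' cursor=1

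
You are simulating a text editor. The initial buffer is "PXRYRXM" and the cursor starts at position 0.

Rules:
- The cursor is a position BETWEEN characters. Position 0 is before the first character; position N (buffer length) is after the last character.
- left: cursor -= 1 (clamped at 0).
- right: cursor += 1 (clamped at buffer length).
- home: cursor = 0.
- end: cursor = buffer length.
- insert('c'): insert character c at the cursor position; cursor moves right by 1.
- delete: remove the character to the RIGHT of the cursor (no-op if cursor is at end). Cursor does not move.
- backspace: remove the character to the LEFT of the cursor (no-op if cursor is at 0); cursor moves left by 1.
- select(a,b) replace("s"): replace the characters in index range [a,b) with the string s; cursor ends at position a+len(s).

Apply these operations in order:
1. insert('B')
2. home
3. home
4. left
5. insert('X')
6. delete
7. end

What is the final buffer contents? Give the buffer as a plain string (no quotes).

After op 1 (insert('B')): buf='BPXRYRXM' cursor=1
After op 2 (home): buf='BPXRYRXM' cursor=0
After op 3 (home): buf='BPXRYRXM' cursor=0
After op 4 (left): buf='BPXRYRXM' cursor=0
After op 5 (insert('X')): buf='XBPXRYRXM' cursor=1
After op 6 (delete): buf='XPXRYRXM' cursor=1
After op 7 (end): buf='XPXRYRXM' cursor=8

Answer: XPXRYRXM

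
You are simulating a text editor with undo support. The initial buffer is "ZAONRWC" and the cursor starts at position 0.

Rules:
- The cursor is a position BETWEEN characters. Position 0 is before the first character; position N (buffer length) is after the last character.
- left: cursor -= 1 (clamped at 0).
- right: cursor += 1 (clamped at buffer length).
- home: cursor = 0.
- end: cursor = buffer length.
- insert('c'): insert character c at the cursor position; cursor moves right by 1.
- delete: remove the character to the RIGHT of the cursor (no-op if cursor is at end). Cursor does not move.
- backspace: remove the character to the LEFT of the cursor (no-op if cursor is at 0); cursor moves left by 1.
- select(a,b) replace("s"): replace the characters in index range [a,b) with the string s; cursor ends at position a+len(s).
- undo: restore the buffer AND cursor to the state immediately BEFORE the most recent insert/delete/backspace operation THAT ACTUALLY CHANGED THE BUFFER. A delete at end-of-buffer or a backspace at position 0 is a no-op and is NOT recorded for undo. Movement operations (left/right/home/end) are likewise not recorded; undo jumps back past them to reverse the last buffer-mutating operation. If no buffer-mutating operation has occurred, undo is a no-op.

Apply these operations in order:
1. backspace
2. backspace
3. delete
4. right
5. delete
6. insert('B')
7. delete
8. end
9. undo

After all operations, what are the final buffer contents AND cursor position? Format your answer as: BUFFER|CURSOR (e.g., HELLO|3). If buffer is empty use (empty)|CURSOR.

After op 1 (backspace): buf='ZAONRWC' cursor=0
After op 2 (backspace): buf='ZAONRWC' cursor=0
After op 3 (delete): buf='AONRWC' cursor=0
After op 4 (right): buf='AONRWC' cursor=1
After op 5 (delete): buf='ANRWC' cursor=1
After op 6 (insert('B')): buf='ABNRWC' cursor=2
After op 7 (delete): buf='ABRWC' cursor=2
After op 8 (end): buf='ABRWC' cursor=5
After op 9 (undo): buf='ABNRWC' cursor=2

Answer: ABNRWC|2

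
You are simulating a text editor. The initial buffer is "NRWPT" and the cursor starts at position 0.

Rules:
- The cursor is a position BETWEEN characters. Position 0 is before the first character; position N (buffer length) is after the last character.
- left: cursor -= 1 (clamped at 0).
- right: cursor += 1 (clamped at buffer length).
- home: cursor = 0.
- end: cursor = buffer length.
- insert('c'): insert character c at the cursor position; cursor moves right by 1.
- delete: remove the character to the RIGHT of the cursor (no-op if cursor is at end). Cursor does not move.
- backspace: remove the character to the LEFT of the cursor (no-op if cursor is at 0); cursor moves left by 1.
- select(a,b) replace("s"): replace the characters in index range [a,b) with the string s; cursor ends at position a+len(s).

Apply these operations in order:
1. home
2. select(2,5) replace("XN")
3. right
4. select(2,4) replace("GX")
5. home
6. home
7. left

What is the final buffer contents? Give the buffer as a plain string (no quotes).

After op 1 (home): buf='NRWPT' cursor=0
After op 2 (select(2,5) replace("XN")): buf='NRXN' cursor=4
After op 3 (right): buf='NRXN' cursor=4
After op 4 (select(2,4) replace("GX")): buf='NRGX' cursor=4
After op 5 (home): buf='NRGX' cursor=0
After op 6 (home): buf='NRGX' cursor=0
After op 7 (left): buf='NRGX' cursor=0

Answer: NRGX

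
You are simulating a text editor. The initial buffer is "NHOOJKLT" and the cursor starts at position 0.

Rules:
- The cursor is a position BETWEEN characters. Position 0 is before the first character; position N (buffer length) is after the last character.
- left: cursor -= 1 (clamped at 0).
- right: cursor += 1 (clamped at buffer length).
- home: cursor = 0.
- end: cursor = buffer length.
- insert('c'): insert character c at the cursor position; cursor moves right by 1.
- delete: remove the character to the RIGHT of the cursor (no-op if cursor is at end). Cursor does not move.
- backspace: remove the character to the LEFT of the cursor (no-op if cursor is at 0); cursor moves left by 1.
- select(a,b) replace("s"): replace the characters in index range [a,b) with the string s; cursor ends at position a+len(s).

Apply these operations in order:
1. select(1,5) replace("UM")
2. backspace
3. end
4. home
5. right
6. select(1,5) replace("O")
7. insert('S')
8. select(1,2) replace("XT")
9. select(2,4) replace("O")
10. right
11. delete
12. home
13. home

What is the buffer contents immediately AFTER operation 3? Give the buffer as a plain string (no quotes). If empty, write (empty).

Answer: NUKLT

Derivation:
After op 1 (select(1,5) replace("UM")): buf='NUMKLT' cursor=3
After op 2 (backspace): buf='NUKLT' cursor=2
After op 3 (end): buf='NUKLT' cursor=5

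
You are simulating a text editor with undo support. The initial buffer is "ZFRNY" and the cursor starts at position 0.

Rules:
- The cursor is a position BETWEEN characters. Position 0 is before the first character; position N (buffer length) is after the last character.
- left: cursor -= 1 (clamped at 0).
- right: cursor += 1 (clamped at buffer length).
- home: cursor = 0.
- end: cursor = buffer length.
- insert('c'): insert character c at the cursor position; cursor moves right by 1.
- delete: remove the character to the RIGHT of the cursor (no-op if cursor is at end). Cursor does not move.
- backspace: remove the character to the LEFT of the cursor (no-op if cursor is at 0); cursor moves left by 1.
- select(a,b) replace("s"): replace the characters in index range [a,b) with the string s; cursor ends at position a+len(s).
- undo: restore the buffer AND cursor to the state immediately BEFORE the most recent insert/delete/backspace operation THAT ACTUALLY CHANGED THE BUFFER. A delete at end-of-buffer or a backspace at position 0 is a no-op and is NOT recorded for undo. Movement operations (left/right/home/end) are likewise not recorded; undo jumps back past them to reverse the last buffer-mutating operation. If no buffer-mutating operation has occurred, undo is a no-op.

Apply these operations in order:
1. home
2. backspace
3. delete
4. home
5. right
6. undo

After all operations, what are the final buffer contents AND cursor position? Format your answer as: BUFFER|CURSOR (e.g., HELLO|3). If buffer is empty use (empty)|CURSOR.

Answer: ZFRNY|0

Derivation:
After op 1 (home): buf='ZFRNY' cursor=0
After op 2 (backspace): buf='ZFRNY' cursor=0
After op 3 (delete): buf='FRNY' cursor=0
After op 4 (home): buf='FRNY' cursor=0
After op 5 (right): buf='FRNY' cursor=1
After op 6 (undo): buf='ZFRNY' cursor=0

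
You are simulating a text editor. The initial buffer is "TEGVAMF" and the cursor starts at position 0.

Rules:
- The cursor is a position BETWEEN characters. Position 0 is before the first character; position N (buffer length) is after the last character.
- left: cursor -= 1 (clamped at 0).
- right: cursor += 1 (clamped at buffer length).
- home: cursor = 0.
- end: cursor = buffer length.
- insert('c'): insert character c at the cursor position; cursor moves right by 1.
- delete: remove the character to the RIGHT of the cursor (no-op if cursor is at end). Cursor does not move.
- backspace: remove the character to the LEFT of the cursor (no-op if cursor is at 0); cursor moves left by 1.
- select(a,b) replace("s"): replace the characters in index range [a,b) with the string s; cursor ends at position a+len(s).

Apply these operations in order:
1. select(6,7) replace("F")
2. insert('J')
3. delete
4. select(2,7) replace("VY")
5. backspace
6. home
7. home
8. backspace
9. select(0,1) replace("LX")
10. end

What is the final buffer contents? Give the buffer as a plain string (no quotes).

Answer: LXEVJ

Derivation:
After op 1 (select(6,7) replace("F")): buf='TEGVAMF' cursor=7
After op 2 (insert('J')): buf='TEGVAMFJ' cursor=8
After op 3 (delete): buf='TEGVAMFJ' cursor=8
After op 4 (select(2,7) replace("VY")): buf='TEVYJ' cursor=4
After op 5 (backspace): buf='TEVJ' cursor=3
After op 6 (home): buf='TEVJ' cursor=0
After op 7 (home): buf='TEVJ' cursor=0
After op 8 (backspace): buf='TEVJ' cursor=0
After op 9 (select(0,1) replace("LX")): buf='LXEVJ' cursor=2
After op 10 (end): buf='LXEVJ' cursor=5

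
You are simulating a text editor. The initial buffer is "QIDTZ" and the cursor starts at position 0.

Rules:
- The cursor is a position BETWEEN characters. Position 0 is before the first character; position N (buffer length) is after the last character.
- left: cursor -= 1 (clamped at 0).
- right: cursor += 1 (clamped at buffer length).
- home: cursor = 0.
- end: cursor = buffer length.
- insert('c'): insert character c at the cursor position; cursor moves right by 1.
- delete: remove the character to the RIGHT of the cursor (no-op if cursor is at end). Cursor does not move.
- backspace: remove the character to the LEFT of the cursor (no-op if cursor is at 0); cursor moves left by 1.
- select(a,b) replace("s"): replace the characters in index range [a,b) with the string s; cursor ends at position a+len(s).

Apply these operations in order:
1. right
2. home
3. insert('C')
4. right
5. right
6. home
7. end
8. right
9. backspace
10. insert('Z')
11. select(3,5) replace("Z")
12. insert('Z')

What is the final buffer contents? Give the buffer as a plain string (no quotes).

Answer: CQIZZZ

Derivation:
After op 1 (right): buf='QIDTZ' cursor=1
After op 2 (home): buf='QIDTZ' cursor=0
After op 3 (insert('C')): buf='CQIDTZ' cursor=1
After op 4 (right): buf='CQIDTZ' cursor=2
After op 5 (right): buf='CQIDTZ' cursor=3
After op 6 (home): buf='CQIDTZ' cursor=0
After op 7 (end): buf='CQIDTZ' cursor=6
After op 8 (right): buf='CQIDTZ' cursor=6
After op 9 (backspace): buf='CQIDT' cursor=5
After op 10 (insert('Z')): buf='CQIDTZ' cursor=6
After op 11 (select(3,5) replace("Z")): buf='CQIZZ' cursor=4
After op 12 (insert('Z')): buf='CQIZZZ' cursor=5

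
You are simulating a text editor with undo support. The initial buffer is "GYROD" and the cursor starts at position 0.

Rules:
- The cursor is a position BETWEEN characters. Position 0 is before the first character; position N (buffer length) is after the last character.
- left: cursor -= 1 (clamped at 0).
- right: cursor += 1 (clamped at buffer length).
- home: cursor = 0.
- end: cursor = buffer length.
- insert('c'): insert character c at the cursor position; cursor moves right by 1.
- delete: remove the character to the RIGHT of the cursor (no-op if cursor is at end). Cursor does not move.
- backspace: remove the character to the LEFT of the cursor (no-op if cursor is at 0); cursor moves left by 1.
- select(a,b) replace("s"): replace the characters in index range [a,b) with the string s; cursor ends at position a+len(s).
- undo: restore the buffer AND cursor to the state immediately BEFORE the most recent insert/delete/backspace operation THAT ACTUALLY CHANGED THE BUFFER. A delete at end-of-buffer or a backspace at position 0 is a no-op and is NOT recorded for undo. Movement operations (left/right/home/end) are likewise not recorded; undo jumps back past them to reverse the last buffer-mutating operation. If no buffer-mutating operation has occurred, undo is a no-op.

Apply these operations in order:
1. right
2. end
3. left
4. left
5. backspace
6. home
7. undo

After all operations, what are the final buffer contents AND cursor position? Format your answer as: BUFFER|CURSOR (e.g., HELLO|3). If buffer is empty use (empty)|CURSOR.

After op 1 (right): buf='GYROD' cursor=1
After op 2 (end): buf='GYROD' cursor=5
After op 3 (left): buf='GYROD' cursor=4
After op 4 (left): buf='GYROD' cursor=3
After op 5 (backspace): buf='GYOD' cursor=2
After op 6 (home): buf='GYOD' cursor=0
After op 7 (undo): buf='GYROD' cursor=3

Answer: GYROD|3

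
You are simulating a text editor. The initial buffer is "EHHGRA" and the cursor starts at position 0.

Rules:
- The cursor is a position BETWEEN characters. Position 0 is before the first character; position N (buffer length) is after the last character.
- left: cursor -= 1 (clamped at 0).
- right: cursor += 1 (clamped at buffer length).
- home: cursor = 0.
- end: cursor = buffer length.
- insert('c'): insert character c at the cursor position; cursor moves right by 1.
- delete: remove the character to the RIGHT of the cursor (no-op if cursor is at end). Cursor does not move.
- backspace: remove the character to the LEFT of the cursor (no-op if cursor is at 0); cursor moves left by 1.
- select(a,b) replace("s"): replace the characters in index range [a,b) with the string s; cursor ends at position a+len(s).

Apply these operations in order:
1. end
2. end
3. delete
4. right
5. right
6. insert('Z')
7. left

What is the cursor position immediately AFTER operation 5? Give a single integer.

After op 1 (end): buf='EHHGRA' cursor=6
After op 2 (end): buf='EHHGRA' cursor=6
After op 3 (delete): buf='EHHGRA' cursor=6
After op 4 (right): buf='EHHGRA' cursor=6
After op 5 (right): buf='EHHGRA' cursor=6

Answer: 6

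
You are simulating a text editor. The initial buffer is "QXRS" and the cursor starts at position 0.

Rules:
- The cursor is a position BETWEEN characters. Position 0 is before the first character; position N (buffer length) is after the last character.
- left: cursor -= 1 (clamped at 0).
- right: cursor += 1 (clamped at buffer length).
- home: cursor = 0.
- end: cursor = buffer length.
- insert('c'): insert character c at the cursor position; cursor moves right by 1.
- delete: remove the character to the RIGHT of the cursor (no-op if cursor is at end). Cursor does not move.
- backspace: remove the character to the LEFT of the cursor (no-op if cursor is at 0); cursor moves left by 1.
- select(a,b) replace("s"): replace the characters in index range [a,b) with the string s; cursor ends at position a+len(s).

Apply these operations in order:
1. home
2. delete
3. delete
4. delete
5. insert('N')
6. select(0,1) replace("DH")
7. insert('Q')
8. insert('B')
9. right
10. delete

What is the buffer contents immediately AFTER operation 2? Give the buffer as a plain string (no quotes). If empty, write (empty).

Answer: XRS

Derivation:
After op 1 (home): buf='QXRS' cursor=0
After op 2 (delete): buf='XRS' cursor=0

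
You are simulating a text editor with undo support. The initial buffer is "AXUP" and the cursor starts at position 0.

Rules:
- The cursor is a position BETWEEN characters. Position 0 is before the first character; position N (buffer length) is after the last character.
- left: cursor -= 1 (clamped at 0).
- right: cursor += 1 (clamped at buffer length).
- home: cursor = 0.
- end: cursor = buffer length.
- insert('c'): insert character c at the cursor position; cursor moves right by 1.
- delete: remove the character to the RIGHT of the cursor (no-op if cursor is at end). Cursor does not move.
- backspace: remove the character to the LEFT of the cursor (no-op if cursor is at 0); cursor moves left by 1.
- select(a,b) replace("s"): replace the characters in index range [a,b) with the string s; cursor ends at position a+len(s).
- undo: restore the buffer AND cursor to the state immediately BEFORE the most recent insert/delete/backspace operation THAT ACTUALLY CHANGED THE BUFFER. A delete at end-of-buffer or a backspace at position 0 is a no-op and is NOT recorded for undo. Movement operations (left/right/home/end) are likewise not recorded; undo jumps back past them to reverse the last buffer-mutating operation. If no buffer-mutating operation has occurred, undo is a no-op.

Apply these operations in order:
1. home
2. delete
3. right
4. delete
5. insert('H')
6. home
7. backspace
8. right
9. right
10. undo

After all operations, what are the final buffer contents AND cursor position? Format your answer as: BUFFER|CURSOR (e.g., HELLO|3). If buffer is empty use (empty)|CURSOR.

Answer: XP|1

Derivation:
After op 1 (home): buf='AXUP' cursor=0
After op 2 (delete): buf='XUP' cursor=0
After op 3 (right): buf='XUP' cursor=1
After op 4 (delete): buf='XP' cursor=1
After op 5 (insert('H')): buf='XHP' cursor=2
After op 6 (home): buf='XHP' cursor=0
After op 7 (backspace): buf='XHP' cursor=0
After op 8 (right): buf='XHP' cursor=1
After op 9 (right): buf='XHP' cursor=2
After op 10 (undo): buf='XP' cursor=1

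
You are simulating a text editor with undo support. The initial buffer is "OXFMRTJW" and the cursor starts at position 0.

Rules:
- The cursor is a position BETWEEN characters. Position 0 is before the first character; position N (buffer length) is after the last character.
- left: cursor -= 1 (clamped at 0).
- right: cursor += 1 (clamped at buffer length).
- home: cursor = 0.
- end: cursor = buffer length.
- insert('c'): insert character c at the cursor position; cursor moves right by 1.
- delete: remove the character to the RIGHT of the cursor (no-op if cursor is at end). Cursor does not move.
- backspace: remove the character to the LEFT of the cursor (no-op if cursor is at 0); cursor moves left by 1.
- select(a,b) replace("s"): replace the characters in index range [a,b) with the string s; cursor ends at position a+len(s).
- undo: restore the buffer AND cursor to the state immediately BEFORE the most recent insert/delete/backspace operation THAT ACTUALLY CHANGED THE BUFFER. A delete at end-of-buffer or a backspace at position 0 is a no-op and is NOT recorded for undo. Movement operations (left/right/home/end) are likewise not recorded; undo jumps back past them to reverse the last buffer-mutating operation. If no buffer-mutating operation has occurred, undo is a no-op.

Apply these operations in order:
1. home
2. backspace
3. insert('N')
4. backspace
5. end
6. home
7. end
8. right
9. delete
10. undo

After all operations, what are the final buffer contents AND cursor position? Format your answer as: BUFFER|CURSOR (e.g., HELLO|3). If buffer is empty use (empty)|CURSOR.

Answer: NOXFMRTJW|1

Derivation:
After op 1 (home): buf='OXFMRTJW' cursor=0
After op 2 (backspace): buf='OXFMRTJW' cursor=0
After op 3 (insert('N')): buf='NOXFMRTJW' cursor=1
After op 4 (backspace): buf='OXFMRTJW' cursor=0
After op 5 (end): buf='OXFMRTJW' cursor=8
After op 6 (home): buf='OXFMRTJW' cursor=0
After op 7 (end): buf='OXFMRTJW' cursor=8
After op 8 (right): buf='OXFMRTJW' cursor=8
After op 9 (delete): buf='OXFMRTJW' cursor=8
After op 10 (undo): buf='NOXFMRTJW' cursor=1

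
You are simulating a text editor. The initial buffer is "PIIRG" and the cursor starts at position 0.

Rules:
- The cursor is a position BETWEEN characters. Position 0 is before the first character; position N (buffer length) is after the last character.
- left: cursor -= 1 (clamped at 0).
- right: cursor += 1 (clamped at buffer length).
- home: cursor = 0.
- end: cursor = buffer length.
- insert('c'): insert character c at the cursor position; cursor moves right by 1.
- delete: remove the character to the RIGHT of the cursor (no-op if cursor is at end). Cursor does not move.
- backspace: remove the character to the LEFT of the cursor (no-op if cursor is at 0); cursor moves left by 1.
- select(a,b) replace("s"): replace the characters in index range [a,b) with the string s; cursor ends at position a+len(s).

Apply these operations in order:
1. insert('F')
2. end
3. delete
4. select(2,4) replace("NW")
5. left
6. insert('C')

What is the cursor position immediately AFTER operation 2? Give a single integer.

Answer: 6

Derivation:
After op 1 (insert('F')): buf='FPIIRG' cursor=1
After op 2 (end): buf='FPIIRG' cursor=6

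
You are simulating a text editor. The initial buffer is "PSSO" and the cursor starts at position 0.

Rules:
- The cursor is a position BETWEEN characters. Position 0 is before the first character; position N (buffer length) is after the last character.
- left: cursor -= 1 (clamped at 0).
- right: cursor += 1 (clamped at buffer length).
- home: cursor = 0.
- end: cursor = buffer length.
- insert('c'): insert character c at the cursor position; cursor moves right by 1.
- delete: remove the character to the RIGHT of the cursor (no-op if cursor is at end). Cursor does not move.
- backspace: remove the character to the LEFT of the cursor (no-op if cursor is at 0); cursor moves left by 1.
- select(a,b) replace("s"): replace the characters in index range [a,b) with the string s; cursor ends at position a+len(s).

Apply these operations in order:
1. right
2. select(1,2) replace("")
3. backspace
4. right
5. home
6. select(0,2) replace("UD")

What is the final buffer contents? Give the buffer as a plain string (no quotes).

After op 1 (right): buf='PSSO' cursor=1
After op 2 (select(1,2) replace("")): buf='PSO' cursor=1
After op 3 (backspace): buf='SO' cursor=0
After op 4 (right): buf='SO' cursor=1
After op 5 (home): buf='SO' cursor=0
After op 6 (select(0,2) replace("UD")): buf='UD' cursor=2

Answer: UD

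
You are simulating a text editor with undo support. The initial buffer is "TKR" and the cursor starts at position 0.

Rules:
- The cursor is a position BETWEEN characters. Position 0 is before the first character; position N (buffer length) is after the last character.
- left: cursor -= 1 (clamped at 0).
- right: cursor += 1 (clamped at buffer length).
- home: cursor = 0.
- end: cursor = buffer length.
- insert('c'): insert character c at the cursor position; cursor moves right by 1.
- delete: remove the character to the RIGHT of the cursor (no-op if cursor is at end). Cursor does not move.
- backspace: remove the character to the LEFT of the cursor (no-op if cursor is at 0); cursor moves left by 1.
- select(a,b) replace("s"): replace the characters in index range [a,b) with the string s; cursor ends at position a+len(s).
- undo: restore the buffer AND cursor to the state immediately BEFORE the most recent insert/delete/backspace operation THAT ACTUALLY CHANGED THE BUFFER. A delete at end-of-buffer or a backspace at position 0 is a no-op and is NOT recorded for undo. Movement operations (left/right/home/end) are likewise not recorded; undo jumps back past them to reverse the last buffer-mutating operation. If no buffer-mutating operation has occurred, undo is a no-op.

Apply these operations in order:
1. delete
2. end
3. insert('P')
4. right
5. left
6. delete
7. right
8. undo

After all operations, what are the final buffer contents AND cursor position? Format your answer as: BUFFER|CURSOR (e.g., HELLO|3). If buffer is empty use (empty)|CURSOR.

After op 1 (delete): buf='KR' cursor=0
After op 2 (end): buf='KR' cursor=2
After op 3 (insert('P')): buf='KRP' cursor=3
After op 4 (right): buf='KRP' cursor=3
After op 5 (left): buf='KRP' cursor=2
After op 6 (delete): buf='KR' cursor=2
After op 7 (right): buf='KR' cursor=2
After op 8 (undo): buf='KRP' cursor=2

Answer: KRP|2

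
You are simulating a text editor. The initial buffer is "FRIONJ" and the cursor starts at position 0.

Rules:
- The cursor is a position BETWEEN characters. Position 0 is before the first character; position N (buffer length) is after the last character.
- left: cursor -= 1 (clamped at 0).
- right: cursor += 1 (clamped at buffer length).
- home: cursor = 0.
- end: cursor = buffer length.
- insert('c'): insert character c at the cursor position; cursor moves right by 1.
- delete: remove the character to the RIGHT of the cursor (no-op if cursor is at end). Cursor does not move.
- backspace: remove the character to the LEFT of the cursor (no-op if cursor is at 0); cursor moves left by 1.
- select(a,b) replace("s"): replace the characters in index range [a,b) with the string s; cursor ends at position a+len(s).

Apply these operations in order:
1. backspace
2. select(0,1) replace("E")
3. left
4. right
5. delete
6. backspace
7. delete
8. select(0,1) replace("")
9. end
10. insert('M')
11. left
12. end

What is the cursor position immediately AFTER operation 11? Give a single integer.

After op 1 (backspace): buf='FRIONJ' cursor=0
After op 2 (select(0,1) replace("E")): buf='ERIONJ' cursor=1
After op 3 (left): buf='ERIONJ' cursor=0
After op 4 (right): buf='ERIONJ' cursor=1
After op 5 (delete): buf='EIONJ' cursor=1
After op 6 (backspace): buf='IONJ' cursor=0
After op 7 (delete): buf='ONJ' cursor=0
After op 8 (select(0,1) replace("")): buf='NJ' cursor=0
After op 9 (end): buf='NJ' cursor=2
After op 10 (insert('M')): buf='NJM' cursor=3
After op 11 (left): buf='NJM' cursor=2

Answer: 2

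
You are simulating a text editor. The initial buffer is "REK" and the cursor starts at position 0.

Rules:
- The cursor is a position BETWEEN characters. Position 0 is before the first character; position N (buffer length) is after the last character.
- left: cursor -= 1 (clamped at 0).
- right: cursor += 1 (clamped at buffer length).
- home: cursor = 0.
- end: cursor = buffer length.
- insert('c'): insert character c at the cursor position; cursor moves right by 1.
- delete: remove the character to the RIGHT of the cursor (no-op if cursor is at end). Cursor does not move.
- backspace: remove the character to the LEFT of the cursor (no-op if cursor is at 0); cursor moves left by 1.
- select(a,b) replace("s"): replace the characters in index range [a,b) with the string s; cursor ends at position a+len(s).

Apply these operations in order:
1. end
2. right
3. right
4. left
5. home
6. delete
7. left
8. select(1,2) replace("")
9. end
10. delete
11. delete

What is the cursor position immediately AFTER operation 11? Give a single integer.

Answer: 1

Derivation:
After op 1 (end): buf='REK' cursor=3
After op 2 (right): buf='REK' cursor=3
After op 3 (right): buf='REK' cursor=3
After op 4 (left): buf='REK' cursor=2
After op 5 (home): buf='REK' cursor=0
After op 6 (delete): buf='EK' cursor=0
After op 7 (left): buf='EK' cursor=0
After op 8 (select(1,2) replace("")): buf='E' cursor=1
After op 9 (end): buf='E' cursor=1
After op 10 (delete): buf='E' cursor=1
After op 11 (delete): buf='E' cursor=1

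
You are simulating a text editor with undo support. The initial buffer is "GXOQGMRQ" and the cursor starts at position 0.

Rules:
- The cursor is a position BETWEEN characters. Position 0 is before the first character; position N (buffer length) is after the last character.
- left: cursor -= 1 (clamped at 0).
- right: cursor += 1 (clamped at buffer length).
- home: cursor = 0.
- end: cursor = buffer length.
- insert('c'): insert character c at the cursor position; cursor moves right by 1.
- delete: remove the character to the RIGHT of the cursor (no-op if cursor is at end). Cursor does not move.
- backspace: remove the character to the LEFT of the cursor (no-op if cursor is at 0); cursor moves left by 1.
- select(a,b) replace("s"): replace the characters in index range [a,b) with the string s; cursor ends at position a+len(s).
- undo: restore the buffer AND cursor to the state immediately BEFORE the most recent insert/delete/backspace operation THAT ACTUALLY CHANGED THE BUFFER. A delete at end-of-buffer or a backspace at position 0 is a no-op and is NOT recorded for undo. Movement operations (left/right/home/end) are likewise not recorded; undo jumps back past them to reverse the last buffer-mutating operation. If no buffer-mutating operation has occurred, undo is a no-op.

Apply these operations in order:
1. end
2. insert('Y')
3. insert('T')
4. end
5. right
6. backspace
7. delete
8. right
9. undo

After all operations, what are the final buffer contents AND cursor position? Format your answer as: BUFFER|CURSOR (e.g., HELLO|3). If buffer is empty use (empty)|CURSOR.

After op 1 (end): buf='GXOQGMRQ' cursor=8
After op 2 (insert('Y')): buf='GXOQGMRQY' cursor=9
After op 3 (insert('T')): buf='GXOQGMRQYT' cursor=10
After op 4 (end): buf='GXOQGMRQYT' cursor=10
After op 5 (right): buf='GXOQGMRQYT' cursor=10
After op 6 (backspace): buf='GXOQGMRQY' cursor=9
After op 7 (delete): buf='GXOQGMRQY' cursor=9
After op 8 (right): buf='GXOQGMRQY' cursor=9
After op 9 (undo): buf='GXOQGMRQYT' cursor=10

Answer: GXOQGMRQYT|10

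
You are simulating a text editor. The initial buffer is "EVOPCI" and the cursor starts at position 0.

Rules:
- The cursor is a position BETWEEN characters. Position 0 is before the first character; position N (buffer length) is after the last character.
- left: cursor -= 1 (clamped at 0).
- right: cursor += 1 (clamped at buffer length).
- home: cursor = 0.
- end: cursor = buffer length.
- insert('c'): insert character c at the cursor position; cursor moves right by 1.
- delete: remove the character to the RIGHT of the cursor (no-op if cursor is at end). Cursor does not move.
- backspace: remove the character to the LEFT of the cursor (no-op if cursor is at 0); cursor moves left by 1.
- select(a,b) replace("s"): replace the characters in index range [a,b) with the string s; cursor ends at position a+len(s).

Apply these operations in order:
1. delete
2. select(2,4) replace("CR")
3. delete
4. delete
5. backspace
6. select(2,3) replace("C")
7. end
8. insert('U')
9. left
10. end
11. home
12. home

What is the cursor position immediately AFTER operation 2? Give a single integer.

Answer: 4

Derivation:
After op 1 (delete): buf='VOPCI' cursor=0
After op 2 (select(2,4) replace("CR")): buf='VOCRI' cursor=4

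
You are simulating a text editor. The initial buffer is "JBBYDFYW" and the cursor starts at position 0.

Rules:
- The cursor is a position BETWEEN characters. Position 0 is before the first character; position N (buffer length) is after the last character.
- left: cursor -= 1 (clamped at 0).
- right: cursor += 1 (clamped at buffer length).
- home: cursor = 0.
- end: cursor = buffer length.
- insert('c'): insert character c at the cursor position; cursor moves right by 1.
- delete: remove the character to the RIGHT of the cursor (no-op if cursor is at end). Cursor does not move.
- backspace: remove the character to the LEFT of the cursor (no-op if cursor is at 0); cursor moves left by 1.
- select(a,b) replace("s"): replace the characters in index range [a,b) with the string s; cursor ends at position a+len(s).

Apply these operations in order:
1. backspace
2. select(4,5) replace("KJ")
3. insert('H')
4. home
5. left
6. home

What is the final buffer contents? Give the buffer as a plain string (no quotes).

After op 1 (backspace): buf='JBBYDFYW' cursor=0
After op 2 (select(4,5) replace("KJ")): buf='JBBYKJFYW' cursor=6
After op 3 (insert('H')): buf='JBBYKJHFYW' cursor=7
After op 4 (home): buf='JBBYKJHFYW' cursor=0
After op 5 (left): buf='JBBYKJHFYW' cursor=0
After op 6 (home): buf='JBBYKJHFYW' cursor=0

Answer: JBBYKJHFYW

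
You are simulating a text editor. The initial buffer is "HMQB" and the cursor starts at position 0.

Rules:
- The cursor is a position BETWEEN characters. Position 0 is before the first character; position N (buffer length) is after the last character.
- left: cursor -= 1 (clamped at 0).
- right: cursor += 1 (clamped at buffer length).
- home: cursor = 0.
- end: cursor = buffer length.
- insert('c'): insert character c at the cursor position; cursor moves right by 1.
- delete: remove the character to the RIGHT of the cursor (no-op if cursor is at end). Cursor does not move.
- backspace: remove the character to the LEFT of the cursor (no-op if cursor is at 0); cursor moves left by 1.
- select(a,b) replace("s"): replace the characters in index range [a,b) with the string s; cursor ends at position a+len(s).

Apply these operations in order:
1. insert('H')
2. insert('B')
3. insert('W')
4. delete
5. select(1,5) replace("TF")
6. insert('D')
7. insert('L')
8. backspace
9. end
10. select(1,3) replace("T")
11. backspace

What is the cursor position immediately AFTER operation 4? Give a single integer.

Answer: 3

Derivation:
After op 1 (insert('H')): buf='HHMQB' cursor=1
After op 2 (insert('B')): buf='HBHMQB' cursor=2
After op 3 (insert('W')): buf='HBWHMQB' cursor=3
After op 4 (delete): buf='HBWMQB' cursor=3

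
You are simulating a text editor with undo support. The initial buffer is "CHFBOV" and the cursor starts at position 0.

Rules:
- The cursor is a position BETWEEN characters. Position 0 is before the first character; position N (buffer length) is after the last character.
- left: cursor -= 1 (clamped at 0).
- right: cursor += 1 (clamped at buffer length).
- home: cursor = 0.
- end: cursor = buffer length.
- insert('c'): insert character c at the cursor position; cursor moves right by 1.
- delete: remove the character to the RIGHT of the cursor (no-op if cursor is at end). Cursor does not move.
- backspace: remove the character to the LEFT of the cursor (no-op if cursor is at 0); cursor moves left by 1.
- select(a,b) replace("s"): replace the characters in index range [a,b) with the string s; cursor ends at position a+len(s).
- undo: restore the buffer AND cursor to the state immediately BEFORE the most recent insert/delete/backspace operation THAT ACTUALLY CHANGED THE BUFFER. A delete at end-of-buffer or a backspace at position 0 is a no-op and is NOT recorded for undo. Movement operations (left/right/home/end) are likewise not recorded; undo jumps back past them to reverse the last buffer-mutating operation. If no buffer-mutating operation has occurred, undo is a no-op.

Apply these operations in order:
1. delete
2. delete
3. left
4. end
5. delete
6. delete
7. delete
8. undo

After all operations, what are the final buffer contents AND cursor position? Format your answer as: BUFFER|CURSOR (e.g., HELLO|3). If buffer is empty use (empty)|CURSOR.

After op 1 (delete): buf='HFBOV' cursor=0
After op 2 (delete): buf='FBOV' cursor=0
After op 3 (left): buf='FBOV' cursor=0
After op 4 (end): buf='FBOV' cursor=4
After op 5 (delete): buf='FBOV' cursor=4
After op 6 (delete): buf='FBOV' cursor=4
After op 7 (delete): buf='FBOV' cursor=4
After op 8 (undo): buf='HFBOV' cursor=0

Answer: HFBOV|0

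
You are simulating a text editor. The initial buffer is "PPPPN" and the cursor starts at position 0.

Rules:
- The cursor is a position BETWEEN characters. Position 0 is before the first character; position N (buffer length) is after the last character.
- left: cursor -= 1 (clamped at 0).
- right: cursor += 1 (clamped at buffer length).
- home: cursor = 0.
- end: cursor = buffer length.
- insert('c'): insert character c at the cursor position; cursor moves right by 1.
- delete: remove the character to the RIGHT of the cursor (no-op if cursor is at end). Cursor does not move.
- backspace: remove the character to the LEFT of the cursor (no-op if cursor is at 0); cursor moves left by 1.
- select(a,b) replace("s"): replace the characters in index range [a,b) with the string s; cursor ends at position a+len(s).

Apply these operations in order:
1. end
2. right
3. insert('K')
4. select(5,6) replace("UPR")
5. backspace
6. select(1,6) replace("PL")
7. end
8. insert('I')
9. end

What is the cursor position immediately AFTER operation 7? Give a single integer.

Answer: 4

Derivation:
After op 1 (end): buf='PPPPN' cursor=5
After op 2 (right): buf='PPPPN' cursor=5
After op 3 (insert('K')): buf='PPPPNK' cursor=6
After op 4 (select(5,6) replace("UPR")): buf='PPPPNUPR' cursor=8
After op 5 (backspace): buf='PPPPNUP' cursor=7
After op 6 (select(1,6) replace("PL")): buf='PPLP' cursor=3
After op 7 (end): buf='PPLP' cursor=4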